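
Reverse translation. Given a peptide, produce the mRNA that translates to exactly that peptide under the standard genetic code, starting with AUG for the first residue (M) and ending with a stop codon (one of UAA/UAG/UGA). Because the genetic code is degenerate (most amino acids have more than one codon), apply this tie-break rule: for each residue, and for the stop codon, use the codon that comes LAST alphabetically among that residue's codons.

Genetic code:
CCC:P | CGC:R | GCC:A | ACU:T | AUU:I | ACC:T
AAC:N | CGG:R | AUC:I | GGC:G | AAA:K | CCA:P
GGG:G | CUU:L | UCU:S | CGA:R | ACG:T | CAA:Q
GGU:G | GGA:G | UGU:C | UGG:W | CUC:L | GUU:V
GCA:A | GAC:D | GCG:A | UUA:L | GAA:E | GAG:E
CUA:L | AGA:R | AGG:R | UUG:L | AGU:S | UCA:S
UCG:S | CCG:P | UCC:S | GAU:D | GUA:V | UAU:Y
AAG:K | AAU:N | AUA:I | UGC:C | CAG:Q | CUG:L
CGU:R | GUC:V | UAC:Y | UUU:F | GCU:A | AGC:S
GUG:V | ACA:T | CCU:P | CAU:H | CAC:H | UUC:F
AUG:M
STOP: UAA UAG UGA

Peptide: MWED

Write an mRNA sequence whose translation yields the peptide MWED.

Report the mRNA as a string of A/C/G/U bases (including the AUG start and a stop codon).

residue 1: M -> AUG (start codon)
residue 2: W -> UGG (only codon)
residue 3: E codons sorted = GAA,GAG -> pick last = GAG
residue 4: D codons sorted = GAC,GAU -> pick last = GAU
terminator: stop codons sorted = UAA,UAG,UGA -> pick last = UGA

Answer: mRNA: AUGUGGGAGGAUUGA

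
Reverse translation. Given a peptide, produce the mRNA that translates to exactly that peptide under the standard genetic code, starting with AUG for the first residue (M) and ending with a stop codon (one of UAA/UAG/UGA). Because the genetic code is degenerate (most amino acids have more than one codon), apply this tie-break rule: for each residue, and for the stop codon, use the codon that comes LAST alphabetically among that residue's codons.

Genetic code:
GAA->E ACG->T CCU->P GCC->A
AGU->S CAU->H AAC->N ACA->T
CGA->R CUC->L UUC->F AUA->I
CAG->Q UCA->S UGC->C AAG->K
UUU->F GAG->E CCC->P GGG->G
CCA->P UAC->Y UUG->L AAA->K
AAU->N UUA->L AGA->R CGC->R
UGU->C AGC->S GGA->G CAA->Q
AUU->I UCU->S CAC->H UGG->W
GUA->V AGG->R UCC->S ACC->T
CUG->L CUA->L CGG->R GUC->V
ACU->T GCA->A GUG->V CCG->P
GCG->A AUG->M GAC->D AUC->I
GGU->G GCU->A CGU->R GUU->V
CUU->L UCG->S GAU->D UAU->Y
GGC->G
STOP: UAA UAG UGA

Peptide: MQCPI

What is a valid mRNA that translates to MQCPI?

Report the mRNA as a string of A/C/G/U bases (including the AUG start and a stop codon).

residue 1: M -> AUG (start codon)
residue 2: Q codons sorted = CAA,CAG -> pick last = CAG
residue 3: C codons sorted = UGC,UGU -> pick last = UGU
residue 4: P codons sorted = CCA,CCC,CCG,CCU -> pick last = CCU
residue 5: I codons sorted = AUA,AUC,AUU -> pick last = AUU
terminator: stop codons sorted = UAA,UAG,UGA -> pick last = UGA

Answer: mRNA: AUGCAGUGUCCUAUUUGA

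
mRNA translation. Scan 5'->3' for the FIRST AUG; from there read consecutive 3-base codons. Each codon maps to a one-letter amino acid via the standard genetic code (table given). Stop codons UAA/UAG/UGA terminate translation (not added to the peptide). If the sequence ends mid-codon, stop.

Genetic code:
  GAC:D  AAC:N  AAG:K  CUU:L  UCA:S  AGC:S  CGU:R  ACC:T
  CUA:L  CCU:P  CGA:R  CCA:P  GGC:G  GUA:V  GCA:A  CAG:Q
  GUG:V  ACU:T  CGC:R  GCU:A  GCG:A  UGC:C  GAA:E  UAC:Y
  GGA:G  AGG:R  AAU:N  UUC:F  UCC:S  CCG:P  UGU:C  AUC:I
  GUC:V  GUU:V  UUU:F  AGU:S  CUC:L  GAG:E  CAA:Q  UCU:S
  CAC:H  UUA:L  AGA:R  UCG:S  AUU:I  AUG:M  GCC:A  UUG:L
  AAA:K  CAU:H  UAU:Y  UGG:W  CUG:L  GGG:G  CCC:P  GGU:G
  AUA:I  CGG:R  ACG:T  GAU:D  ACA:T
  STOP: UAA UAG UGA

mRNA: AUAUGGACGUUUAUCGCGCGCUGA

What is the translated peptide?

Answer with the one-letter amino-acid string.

start AUG at pos 2
pos 2: AUG -> M; peptide=M
pos 5: GAC -> D; peptide=MD
pos 8: GUU -> V; peptide=MDV
pos 11: UAU -> Y; peptide=MDVY
pos 14: CGC -> R; peptide=MDVYR
pos 17: GCG -> A; peptide=MDVYRA
pos 20: CUG -> L; peptide=MDVYRAL
pos 23: only 1 nt remain (<3), stop (end of mRNA)

Answer: MDVYRAL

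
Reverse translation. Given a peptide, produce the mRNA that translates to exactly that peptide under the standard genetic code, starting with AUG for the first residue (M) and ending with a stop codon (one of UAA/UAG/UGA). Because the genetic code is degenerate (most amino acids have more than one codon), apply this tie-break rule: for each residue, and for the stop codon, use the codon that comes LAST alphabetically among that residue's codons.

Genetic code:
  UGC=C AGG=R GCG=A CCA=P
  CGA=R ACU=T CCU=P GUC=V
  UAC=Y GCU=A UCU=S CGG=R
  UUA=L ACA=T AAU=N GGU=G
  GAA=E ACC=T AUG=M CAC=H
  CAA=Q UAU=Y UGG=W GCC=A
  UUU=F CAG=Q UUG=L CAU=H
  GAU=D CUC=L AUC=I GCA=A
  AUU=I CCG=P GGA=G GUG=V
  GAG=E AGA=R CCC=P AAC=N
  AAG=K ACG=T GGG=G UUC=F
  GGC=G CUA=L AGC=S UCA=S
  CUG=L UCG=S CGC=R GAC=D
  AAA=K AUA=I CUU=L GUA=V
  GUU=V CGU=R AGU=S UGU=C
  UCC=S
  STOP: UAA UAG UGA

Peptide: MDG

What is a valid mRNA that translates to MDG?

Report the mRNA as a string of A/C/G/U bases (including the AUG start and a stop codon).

residue 1: M -> AUG (start codon)
residue 2: D codons sorted = GAC,GAU -> pick last = GAU
residue 3: G codons sorted = GGA,GGC,GGG,GGU -> pick last = GGU
terminator: stop codons sorted = UAA,UAG,UGA -> pick last = UGA

Answer: mRNA: AUGGAUGGUUGA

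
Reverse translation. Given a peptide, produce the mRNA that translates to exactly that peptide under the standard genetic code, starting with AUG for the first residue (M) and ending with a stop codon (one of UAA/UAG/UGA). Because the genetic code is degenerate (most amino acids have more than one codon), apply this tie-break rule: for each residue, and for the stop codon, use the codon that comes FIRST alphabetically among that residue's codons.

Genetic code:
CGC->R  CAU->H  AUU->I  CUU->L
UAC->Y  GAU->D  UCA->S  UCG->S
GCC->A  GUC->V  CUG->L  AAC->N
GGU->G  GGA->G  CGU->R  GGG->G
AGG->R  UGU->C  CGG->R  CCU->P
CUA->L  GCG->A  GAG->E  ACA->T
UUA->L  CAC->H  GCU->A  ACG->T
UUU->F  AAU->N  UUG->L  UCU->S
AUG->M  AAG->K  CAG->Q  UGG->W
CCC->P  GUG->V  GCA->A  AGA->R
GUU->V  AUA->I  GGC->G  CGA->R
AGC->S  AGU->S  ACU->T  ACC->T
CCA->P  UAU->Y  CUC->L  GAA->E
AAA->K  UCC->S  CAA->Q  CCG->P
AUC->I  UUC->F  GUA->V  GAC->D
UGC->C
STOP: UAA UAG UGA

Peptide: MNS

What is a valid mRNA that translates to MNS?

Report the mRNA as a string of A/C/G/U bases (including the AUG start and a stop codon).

residue 1: M -> AUG (start codon)
residue 2: N codons sorted = AAC,AAU -> pick first = AAC
residue 3: S codons sorted = AGC,AGU,UCA,UCC,UCG,UCU -> pick first = AGC
terminator: stop codons sorted = UAA,UAG,UGA -> pick first = UAA

Answer: mRNA: AUGAACAGCUAA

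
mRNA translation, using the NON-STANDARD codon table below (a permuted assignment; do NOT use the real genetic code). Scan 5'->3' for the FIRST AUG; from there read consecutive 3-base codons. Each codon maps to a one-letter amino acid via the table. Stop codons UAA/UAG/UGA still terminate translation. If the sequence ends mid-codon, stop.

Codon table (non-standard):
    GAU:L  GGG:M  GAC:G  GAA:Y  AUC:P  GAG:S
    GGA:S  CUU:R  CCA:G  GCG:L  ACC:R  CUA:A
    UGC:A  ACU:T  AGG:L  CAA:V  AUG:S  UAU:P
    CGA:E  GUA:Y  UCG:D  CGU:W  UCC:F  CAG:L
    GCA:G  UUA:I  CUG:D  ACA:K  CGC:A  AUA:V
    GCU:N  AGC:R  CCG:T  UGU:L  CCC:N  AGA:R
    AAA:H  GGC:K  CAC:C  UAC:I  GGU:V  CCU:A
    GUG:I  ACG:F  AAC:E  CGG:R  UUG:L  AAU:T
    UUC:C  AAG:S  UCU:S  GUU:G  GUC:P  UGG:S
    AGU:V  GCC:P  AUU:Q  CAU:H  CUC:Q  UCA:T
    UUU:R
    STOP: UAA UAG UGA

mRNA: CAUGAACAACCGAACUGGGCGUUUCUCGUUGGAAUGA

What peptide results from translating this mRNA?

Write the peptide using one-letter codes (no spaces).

Answer: SEEETMWCDLY

Derivation:
start AUG at pos 1
pos 1: AUG -> S; peptide=S
pos 4: AAC -> E; peptide=SE
pos 7: AAC -> E; peptide=SEE
pos 10: CGA -> E; peptide=SEEE
pos 13: ACU -> T; peptide=SEEET
pos 16: GGG -> M; peptide=SEEETM
pos 19: CGU -> W; peptide=SEEETMW
pos 22: UUC -> C; peptide=SEEETMWC
pos 25: UCG -> D; peptide=SEEETMWCD
pos 28: UUG -> L; peptide=SEEETMWCDL
pos 31: GAA -> Y; peptide=SEEETMWCDLY
pos 34: UGA -> STOP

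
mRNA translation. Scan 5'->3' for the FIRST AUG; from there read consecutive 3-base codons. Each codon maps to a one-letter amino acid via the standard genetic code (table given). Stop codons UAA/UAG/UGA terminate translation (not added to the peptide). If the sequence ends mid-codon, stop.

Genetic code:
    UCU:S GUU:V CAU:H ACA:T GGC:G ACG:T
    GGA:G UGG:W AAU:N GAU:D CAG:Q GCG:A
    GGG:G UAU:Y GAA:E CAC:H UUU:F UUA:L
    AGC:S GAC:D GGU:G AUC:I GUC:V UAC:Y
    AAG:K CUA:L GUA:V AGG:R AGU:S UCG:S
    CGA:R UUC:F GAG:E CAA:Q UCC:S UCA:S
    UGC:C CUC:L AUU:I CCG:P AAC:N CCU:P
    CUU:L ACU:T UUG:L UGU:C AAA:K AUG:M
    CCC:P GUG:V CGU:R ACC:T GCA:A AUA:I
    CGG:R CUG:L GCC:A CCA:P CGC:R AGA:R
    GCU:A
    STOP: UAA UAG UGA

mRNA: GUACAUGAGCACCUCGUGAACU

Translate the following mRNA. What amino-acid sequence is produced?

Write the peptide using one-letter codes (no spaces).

start AUG at pos 4
pos 4: AUG -> M; peptide=M
pos 7: AGC -> S; peptide=MS
pos 10: ACC -> T; peptide=MST
pos 13: UCG -> S; peptide=MSTS
pos 16: UGA -> STOP

Answer: MSTS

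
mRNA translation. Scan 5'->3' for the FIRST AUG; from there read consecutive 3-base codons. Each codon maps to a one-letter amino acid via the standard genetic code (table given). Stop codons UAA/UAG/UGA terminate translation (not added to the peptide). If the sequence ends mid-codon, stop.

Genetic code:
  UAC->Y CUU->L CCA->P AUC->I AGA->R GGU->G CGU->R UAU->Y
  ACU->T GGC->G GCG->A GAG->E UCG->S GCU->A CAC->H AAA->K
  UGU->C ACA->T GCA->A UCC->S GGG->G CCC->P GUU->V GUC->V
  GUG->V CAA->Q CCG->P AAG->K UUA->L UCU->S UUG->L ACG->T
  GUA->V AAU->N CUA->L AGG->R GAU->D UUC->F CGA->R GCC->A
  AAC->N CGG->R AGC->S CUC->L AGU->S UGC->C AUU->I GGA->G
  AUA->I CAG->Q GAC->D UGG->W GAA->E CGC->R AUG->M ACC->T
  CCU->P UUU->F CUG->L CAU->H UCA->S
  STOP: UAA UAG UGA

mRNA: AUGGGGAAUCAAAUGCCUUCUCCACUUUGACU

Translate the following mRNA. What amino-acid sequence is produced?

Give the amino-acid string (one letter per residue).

start AUG at pos 0
pos 0: AUG -> M; peptide=M
pos 3: GGG -> G; peptide=MG
pos 6: AAU -> N; peptide=MGN
pos 9: CAA -> Q; peptide=MGNQ
pos 12: AUG -> M; peptide=MGNQM
pos 15: CCU -> P; peptide=MGNQMP
pos 18: UCU -> S; peptide=MGNQMPS
pos 21: CCA -> P; peptide=MGNQMPSP
pos 24: CUU -> L; peptide=MGNQMPSPL
pos 27: UGA -> STOP

Answer: MGNQMPSPL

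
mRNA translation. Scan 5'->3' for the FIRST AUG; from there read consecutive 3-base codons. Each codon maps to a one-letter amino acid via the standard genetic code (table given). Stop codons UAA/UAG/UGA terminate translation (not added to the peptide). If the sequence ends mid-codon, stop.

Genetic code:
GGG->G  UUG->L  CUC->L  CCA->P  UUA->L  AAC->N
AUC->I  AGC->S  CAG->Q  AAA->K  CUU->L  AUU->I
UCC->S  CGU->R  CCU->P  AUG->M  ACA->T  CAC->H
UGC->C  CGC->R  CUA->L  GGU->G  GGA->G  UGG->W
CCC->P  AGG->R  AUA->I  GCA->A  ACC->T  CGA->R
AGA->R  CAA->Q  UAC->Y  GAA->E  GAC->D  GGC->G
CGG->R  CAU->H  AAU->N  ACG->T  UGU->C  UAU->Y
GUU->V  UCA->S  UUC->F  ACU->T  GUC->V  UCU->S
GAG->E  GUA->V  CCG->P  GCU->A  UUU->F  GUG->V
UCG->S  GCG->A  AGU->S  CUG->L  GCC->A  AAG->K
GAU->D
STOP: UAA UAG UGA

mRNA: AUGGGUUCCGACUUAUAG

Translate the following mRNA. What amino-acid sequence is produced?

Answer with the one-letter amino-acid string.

start AUG at pos 0
pos 0: AUG -> M; peptide=M
pos 3: GGU -> G; peptide=MG
pos 6: UCC -> S; peptide=MGS
pos 9: GAC -> D; peptide=MGSD
pos 12: UUA -> L; peptide=MGSDL
pos 15: UAG -> STOP

Answer: MGSDL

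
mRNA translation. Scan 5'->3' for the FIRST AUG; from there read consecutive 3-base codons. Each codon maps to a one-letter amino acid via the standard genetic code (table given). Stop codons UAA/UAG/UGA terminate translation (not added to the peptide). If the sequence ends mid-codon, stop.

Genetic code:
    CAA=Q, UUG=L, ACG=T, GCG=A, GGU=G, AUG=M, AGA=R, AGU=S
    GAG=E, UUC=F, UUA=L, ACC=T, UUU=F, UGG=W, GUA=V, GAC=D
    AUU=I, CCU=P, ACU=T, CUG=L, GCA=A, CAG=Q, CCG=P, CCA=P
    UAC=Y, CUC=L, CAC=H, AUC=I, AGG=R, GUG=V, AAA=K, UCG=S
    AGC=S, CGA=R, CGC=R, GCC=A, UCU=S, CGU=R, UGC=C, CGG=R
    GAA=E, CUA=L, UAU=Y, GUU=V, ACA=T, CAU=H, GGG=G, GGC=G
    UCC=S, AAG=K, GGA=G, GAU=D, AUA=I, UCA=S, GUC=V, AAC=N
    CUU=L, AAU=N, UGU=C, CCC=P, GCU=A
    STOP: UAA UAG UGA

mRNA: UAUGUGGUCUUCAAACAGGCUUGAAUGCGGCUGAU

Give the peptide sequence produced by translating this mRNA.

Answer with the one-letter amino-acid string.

start AUG at pos 1
pos 1: AUG -> M; peptide=M
pos 4: UGG -> W; peptide=MW
pos 7: UCU -> S; peptide=MWS
pos 10: UCA -> S; peptide=MWSS
pos 13: AAC -> N; peptide=MWSSN
pos 16: AGG -> R; peptide=MWSSNR
pos 19: CUU -> L; peptide=MWSSNRL
pos 22: GAA -> E; peptide=MWSSNRLE
pos 25: UGC -> C; peptide=MWSSNRLEC
pos 28: GGC -> G; peptide=MWSSNRLECG
pos 31: UGA -> STOP

Answer: MWSSNRLECG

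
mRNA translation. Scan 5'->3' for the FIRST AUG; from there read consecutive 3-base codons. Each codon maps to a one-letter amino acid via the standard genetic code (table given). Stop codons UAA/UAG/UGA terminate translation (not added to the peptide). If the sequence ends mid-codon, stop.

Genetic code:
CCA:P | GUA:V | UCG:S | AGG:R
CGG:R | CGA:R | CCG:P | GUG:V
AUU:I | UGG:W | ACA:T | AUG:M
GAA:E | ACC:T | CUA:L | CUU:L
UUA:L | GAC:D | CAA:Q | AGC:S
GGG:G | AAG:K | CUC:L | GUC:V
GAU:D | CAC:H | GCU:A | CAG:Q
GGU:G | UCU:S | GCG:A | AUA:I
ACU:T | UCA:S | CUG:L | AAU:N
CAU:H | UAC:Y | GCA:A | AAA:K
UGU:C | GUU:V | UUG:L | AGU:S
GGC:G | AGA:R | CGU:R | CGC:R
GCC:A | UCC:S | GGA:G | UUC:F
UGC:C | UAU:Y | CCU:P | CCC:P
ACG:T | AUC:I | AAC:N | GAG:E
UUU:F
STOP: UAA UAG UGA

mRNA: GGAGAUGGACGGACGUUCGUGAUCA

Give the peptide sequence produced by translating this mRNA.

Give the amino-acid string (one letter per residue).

Answer: MDGRS

Derivation:
start AUG at pos 4
pos 4: AUG -> M; peptide=M
pos 7: GAC -> D; peptide=MD
pos 10: GGA -> G; peptide=MDG
pos 13: CGU -> R; peptide=MDGR
pos 16: UCG -> S; peptide=MDGRS
pos 19: UGA -> STOP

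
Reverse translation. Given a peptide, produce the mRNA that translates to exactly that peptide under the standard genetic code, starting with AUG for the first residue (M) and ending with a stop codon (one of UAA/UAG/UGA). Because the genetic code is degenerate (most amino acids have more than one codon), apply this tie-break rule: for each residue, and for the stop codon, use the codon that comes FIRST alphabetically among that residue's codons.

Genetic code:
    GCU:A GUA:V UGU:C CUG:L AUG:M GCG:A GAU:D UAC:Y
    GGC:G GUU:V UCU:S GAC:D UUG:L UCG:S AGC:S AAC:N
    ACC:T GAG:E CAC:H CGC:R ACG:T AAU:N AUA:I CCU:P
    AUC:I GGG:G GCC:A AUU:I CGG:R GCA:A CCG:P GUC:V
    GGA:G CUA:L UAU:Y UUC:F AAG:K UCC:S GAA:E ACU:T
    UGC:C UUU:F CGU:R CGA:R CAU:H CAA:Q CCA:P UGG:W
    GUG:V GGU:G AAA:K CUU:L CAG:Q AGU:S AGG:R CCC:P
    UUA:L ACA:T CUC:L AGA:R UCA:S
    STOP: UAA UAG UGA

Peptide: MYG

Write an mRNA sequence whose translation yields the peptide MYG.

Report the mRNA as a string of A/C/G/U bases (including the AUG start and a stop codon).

Answer: mRNA: AUGUACGGAUAA

Derivation:
residue 1: M -> AUG (start codon)
residue 2: Y codons sorted = UAC,UAU -> pick first = UAC
residue 3: G codons sorted = GGA,GGC,GGG,GGU -> pick first = GGA
terminator: stop codons sorted = UAA,UAG,UGA -> pick first = UAA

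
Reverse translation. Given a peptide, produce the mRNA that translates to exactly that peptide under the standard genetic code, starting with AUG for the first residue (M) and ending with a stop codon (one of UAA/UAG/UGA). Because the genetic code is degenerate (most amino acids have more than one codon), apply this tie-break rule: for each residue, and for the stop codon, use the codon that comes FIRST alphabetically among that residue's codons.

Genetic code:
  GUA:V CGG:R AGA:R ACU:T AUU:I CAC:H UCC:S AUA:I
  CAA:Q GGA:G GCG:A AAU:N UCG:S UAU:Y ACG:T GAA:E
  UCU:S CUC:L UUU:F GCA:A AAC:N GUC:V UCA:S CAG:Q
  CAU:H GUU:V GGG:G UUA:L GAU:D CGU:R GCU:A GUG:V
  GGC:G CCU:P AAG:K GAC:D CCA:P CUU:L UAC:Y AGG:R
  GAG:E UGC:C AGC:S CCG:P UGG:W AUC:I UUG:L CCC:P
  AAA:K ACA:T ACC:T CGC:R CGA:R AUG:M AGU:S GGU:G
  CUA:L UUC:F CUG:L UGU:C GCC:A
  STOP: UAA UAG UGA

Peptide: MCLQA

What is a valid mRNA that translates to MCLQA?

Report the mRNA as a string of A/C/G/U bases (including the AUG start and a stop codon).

residue 1: M -> AUG (start codon)
residue 2: C codons sorted = UGC,UGU -> pick first = UGC
residue 3: L codons sorted = CUA,CUC,CUG,CUU,UUA,UUG -> pick first = CUA
residue 4: Q codons sorted = CAA,CAG -> pick first = CAA
residue 5: A codons sorted = GCA,GCC,GCG,GCU -> pick first = GCA
terminator: stop codons sorted = UAA,UAG,UGA -> pick first = UAA

Answer: mRNA: AUGUGCCUACAAGCAUAA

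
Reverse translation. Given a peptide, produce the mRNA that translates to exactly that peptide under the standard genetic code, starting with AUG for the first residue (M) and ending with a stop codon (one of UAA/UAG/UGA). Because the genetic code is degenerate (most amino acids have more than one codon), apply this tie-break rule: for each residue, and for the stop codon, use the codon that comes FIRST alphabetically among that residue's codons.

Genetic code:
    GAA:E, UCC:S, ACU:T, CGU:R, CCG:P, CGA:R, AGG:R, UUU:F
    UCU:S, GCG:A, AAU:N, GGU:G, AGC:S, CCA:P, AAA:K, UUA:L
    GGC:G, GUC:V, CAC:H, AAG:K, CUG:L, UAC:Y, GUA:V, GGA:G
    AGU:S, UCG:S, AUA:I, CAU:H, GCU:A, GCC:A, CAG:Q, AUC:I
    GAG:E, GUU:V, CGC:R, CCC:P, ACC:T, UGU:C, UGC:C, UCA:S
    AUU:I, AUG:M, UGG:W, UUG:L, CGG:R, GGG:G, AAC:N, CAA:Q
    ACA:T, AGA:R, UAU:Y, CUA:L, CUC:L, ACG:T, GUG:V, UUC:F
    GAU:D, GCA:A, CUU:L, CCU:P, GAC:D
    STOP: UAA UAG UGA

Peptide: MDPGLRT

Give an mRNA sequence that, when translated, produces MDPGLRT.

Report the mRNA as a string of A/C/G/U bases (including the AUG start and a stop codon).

residue 1: M -> AUG (start codon)
residue 2: D codons sorted = GAC,GAU -> pick first = GAC
residue 3: P codons sorted = CCA,CCC,CCG,CCU -> pick first = CCA
residue 4: G codons sorted = GGA,GGC,GGG,GGU -> pick first = GGA
residue 5: L codons sorted = CUA,CUC,CUG,CUU,UUA,UUG -> pick first = CUA
residue 6: R codons sorted = AGA,AGG,CGA,CGC,CGG,CGU -> pick first = AGA
residue 7: T codons sorted = ACA,ACC,ACG,ACU -> pick first = ACA
terminator: stop codons sorted = UAA,UAG,UGA -> pick first = UAA

Answer: mRNA: AUGGACCCAGGACUAAGAACAUAA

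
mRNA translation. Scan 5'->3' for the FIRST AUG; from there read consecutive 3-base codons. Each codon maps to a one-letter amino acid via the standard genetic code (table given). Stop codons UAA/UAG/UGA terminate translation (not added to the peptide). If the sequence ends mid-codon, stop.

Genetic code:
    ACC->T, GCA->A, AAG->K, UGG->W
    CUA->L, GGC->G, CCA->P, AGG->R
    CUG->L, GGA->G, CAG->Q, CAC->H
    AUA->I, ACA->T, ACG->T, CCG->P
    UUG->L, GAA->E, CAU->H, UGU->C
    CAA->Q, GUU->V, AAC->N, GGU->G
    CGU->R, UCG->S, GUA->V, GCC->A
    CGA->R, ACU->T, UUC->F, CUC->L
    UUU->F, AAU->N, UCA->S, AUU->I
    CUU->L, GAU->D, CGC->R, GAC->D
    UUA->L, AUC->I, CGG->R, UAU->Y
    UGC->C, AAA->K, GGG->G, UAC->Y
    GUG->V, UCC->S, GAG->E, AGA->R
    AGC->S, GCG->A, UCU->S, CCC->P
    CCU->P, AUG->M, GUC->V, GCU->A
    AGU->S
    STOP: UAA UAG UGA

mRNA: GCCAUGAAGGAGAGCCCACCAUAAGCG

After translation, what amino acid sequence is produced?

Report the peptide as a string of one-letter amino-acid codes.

start AUG at pos 3
pos 3: AUG -> M; peptide=M
pos 6: AAG -> K; peptide=MK
pos 9: GAG -> E; peptide=MKE
pos 12: AGC -> S; peptide=MKES
pos 15: CCA -> P; peptide=MKESP
pos 18: CCA -> P; peptide=MKESPP
pos 21: UAA -> STOP

Answer: MKESPP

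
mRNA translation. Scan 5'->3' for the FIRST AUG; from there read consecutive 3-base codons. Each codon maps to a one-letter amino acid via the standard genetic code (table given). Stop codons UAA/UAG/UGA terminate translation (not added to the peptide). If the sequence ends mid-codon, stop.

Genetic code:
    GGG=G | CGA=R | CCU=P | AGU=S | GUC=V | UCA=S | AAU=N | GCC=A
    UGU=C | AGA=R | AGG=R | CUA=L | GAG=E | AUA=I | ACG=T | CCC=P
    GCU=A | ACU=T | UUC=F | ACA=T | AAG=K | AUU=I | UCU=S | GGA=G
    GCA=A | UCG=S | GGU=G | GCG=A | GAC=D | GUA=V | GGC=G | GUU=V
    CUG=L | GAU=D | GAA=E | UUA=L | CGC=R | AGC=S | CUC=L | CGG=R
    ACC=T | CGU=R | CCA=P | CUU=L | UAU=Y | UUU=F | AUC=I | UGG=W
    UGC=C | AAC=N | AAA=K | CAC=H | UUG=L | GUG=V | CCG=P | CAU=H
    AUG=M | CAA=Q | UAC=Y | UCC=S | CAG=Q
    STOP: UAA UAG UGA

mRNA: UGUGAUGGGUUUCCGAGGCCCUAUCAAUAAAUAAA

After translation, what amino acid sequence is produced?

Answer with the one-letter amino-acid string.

Answer: MGFRGPINK

Derivation:
start AUG at pos 4
pos 4: AUG -> M; peptide=M
pos 7: GGU -> G; peptide=MG
pos 10: UUC -> F; peptide=MGF
pos 13: CGA -> R; peptide=MGFR
pos 16: GGC -> G; peptide=MGFRG
pos 19: CCU -> P; peptide=MGFRGP
pos 22: AUC -> I; peptide=MGFRGPI
pos 25: AAU -> N; peptide=MGFRGPIN
pos 28: AAA -> K; peptide=MGFRGPINK
pos 31: UAA -> STOP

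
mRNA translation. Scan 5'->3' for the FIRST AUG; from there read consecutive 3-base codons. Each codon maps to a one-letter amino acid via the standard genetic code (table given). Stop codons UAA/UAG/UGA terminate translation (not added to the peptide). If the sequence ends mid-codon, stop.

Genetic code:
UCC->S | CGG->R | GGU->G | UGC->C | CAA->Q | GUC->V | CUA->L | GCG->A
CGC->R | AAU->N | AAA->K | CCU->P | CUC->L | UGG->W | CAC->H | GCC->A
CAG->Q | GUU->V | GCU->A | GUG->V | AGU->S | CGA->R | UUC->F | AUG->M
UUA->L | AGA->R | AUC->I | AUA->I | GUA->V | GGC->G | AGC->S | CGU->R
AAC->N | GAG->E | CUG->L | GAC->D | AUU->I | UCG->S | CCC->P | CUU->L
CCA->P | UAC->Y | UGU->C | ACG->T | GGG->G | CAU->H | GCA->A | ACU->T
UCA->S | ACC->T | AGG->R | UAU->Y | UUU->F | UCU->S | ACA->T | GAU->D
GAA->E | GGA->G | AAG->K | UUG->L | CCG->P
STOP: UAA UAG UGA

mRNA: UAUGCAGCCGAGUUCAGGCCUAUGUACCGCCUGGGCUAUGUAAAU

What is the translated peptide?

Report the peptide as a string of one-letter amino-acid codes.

start AUG at pos 1
pos 1: AUG -> M; peptide=M
pos 4: CAG -> Q; peptide=MQ
pos 7: CCG -> P; peptide=MQP
pos 10: AGU -> S; peptide=MQPS
pos 13: UCA -> S; peptide=MQPSS
pos 16: GGC -> G; peptide=MQPSSG
pos 19: CUA -> L; peptide=MQPSSGL
pos 22: UGU -> C; peptide=MQPSSGLC
pos 25: ACC -> T; peptide=MQPSSGLCT
pos 28: GCC -> A; peptide=MQPSSGLCTA
pos 31: UGG -> W; peptide=MQPSSGLCTAW
pos 34: GCU -> A; peptide=MQPSSGLCTAWA
pos 37: AUG -> M; peptide=MQPSSGLCTAWAM
pos 40: UAA -> STOP

Answer: MQPSSGLCTAWAM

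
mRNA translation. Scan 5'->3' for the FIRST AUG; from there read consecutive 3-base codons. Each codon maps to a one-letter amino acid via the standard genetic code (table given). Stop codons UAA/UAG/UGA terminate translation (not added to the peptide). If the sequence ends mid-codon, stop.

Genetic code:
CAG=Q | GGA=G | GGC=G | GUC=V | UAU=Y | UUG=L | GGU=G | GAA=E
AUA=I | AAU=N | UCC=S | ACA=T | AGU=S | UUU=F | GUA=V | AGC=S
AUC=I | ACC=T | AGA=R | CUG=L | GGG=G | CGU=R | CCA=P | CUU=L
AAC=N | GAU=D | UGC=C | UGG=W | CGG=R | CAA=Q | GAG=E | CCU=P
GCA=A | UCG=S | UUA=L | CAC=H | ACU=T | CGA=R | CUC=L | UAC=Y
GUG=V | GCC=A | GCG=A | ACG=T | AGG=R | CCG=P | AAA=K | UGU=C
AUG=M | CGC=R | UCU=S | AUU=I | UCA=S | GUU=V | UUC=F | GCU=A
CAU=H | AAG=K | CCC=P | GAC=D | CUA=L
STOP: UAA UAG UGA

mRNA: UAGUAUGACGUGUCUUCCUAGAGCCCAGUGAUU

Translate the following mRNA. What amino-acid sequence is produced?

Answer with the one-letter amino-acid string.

start AUG at pos 4
pos 4: AUG -> M; peptide=M
pos 7: ACG -> T; peptide=MT
pos 10: UGU -> C; peptide=MTC
pos 13: CUU -> L; peptide=MTCL
pos 16: CCU -> P; peptide=MTCLP
pos 19: AGA -> R; peptide=MTCLPR
pos 22: GCC -> A; peptide=MTCLPRA
pos 25: CAG -> Q; peptide=MTCLPRAQ
pos 28: UGA -> STOP

Answer: MTCLPRAQ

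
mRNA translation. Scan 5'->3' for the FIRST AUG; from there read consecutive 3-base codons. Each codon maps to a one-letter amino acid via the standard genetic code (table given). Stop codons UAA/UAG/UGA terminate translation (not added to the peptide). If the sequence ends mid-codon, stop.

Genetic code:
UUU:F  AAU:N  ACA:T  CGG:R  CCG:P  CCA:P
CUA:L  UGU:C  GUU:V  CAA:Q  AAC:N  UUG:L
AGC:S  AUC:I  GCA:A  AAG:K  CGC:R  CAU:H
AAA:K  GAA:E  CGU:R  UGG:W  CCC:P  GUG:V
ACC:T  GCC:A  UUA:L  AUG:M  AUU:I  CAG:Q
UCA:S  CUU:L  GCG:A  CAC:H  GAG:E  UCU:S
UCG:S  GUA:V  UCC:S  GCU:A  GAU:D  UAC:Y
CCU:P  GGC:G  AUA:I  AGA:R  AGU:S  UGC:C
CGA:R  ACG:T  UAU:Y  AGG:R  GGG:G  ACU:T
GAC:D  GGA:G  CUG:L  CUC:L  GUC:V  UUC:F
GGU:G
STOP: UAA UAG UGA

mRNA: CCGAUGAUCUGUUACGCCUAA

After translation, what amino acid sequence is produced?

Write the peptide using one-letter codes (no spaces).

Answer: MICYA

Derivation:
start AUG at pos 3
pos 3: AUG -> M; peptide=M
pos 6: AUC -> I; peptide=MI
pos 9: UGU -> C; peptide=MIC
pos 12: UAC -> Y; peptide=MICY
pos 15: GCC -> A; peptide=MICYA
pos 18: UAA -> STOP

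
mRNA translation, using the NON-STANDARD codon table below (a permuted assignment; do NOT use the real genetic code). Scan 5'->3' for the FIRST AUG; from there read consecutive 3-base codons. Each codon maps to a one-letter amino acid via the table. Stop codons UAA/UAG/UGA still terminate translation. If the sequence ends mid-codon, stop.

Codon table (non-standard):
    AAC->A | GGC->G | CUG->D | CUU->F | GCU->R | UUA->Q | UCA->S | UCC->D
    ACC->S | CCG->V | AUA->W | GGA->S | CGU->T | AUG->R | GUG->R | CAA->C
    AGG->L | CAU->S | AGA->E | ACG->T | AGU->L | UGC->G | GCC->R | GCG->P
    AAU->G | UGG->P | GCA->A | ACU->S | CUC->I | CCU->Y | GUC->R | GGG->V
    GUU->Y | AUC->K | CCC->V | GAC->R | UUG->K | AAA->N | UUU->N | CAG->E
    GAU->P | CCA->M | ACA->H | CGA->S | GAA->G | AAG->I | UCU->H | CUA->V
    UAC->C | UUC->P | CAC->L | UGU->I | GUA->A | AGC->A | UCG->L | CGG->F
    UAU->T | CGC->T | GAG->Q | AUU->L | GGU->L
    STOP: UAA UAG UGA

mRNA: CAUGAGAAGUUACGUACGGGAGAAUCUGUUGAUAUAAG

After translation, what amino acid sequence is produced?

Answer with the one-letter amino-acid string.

Answer: RELCAFQGDKW

Derivation:
start AUG at pos 1
pos 1: AUG -> R; peptide=R
pos 4: AGA -> E; peptide=RE
pos 7: AGU -> L; peptide=REL
pos 10: UAC -> C; peptide=RELC
pos 13: GUA -> A; peptide=RELCA
pos 16: CGG -> F; peptide=RELCAF
pos 19: GAG -> Q; peptide=RELCAFQ
pos 22: AAU -> G; peptide=RELCAFQG
pos 25: CUG -> D; peptide=RELCAFQGD
pos 28: UUG -> K; peptide=RELCAFQGDK
pos 31: AUA -> W; peptide=RELCAFQGDKW
pos 34: UAA -> STOP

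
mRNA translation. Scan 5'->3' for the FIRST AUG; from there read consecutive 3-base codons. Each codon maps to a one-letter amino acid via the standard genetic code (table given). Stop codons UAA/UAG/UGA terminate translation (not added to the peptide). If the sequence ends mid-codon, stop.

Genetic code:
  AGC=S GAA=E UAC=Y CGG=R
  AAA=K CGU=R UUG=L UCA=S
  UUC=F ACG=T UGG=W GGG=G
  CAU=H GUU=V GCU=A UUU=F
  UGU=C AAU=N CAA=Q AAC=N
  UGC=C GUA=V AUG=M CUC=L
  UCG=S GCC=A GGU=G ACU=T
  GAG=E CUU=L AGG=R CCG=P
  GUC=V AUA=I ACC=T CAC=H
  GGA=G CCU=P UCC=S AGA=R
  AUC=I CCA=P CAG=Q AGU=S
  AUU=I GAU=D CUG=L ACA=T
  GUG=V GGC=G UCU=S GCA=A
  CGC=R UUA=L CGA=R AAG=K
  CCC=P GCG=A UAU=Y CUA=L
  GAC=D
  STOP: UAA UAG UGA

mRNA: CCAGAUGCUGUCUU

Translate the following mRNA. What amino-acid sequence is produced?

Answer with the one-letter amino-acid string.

Answer: MLS

Derivation:
start AUG at pos 4
pos 4: AUG -> M; peptide=M
pos 7: CUG -> L; peptide=ML
pos 10: UCU -> S; peptide=MLS
pos 13: only 1 nt remain (<3), stop (end of mRNA)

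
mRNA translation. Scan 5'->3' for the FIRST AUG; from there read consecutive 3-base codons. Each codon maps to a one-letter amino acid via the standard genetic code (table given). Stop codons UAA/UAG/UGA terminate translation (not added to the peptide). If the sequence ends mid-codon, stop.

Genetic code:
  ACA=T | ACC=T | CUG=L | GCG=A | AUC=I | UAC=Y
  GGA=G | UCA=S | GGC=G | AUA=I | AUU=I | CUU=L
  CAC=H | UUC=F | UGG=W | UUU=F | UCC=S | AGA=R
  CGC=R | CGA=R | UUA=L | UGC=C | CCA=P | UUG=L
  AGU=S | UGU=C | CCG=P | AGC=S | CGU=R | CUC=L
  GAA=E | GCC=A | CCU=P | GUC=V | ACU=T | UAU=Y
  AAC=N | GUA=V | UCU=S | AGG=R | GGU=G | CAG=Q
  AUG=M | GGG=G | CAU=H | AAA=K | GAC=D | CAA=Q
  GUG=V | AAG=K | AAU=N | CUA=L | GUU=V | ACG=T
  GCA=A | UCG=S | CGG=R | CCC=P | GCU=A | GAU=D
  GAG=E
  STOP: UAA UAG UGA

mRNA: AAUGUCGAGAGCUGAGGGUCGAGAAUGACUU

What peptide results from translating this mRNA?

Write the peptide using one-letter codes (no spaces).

Answer: MSRAEGRE

Derivation:
start AUG at pos 1
pos 1: AUG -> M; peptide=M
pos 4: UCG -> S; peptide=MS
pos 7: AGA -> R; peptide=MSR
pos 10: GCU -> A; peptide=MSRA
pos 13: GAG -> E; peptide=MSRAE
pos 16: GGU -> G; peptide=MSRAEG
pos 19: CGA -> R; peptide=MSRAEGR
pos 22: GAA -> E; peptide=MSRAEGRE
pos 25: UGA -> STOP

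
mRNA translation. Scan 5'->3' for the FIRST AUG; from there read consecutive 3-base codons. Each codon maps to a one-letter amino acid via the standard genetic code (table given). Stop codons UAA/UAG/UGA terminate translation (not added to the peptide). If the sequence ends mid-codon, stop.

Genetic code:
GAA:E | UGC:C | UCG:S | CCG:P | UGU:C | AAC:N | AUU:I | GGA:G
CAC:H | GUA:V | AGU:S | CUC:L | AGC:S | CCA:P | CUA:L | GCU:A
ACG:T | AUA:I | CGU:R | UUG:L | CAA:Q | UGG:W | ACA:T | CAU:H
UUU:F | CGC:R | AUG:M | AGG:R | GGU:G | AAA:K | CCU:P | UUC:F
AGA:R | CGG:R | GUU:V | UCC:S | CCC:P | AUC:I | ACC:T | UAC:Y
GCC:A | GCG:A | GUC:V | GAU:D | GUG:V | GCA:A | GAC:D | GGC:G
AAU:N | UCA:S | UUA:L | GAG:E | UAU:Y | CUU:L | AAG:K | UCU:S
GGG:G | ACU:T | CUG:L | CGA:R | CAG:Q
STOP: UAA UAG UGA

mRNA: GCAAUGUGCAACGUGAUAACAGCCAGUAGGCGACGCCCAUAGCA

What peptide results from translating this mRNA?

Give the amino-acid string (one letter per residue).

Answer: MCNVITASRRRP

Derivation:
start AUG at pos 3
pos 3: AUG -> M; peptide=M
pos 6: UGC -> C; peptide=MC
pos 9: AAC -> N; peptide=MCN
pos 12: GUG -> V; peptide=MCNV
pos 15: AUA -> I; peptide=MCNVI
pos 18: ACA -> T; peptide=MCNVIT
pos 21: GCC -> A; peptide=MCNVITA
pos 24: AGU -> S; peptide=MCNVITAS
pos 27: AGG -> R; peptide=MCNVITASR
pos 30: CGA -> R; peptide=MCNVITASRR
pos 33: CGC -> R; peptide=MCNVITASRRR
pos 36: CCA -> P; peptide=MCNVITASRRRP
pos 39: UAG -> STOP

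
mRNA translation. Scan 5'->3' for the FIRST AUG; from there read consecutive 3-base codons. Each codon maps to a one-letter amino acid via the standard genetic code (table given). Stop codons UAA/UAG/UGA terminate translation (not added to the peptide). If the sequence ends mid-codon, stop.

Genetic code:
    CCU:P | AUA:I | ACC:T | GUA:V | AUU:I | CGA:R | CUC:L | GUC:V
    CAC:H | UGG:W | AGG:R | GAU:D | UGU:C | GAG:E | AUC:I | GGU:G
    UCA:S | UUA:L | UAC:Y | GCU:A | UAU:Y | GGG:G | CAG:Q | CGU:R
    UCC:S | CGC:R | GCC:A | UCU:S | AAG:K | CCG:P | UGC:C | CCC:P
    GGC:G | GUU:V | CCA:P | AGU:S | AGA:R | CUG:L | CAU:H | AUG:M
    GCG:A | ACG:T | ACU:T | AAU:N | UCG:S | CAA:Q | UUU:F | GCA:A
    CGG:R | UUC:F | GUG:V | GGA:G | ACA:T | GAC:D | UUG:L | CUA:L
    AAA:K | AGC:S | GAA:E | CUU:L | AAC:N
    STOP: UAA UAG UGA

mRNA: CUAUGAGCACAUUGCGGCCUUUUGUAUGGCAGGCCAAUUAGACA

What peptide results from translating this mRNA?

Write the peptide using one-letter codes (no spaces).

start AUG at pos 2
pos 2: AUG -> M; peptide=M
pos 5: AGC -> S; peptide=MS
pos 8: ACA -> T; peptide=MST
pos 11: UUG -> L; peptide=MSTL
pos 14: CGG -> R; peptide=MSTLR
pos 17: CCU -> P; peptide=MSTLRP
pos 20: UUU -> F; peptide=MSTLRPF
pos 23: GUA -> V; peptide=MSTLRPFV
pos 26: UGG -> W; peptide=MSTLRPFVW
pos 29: CAG -> Q; peptide=MSTLRPFVWQ
pos 32: GCC -> A; peptide=MSTLRPFVWQA
pos 35: AAU -> N; peptide=MSTLRPFVWQAN
pos 38: UAG -> STOP

Answer: MSTLRPFVWQAN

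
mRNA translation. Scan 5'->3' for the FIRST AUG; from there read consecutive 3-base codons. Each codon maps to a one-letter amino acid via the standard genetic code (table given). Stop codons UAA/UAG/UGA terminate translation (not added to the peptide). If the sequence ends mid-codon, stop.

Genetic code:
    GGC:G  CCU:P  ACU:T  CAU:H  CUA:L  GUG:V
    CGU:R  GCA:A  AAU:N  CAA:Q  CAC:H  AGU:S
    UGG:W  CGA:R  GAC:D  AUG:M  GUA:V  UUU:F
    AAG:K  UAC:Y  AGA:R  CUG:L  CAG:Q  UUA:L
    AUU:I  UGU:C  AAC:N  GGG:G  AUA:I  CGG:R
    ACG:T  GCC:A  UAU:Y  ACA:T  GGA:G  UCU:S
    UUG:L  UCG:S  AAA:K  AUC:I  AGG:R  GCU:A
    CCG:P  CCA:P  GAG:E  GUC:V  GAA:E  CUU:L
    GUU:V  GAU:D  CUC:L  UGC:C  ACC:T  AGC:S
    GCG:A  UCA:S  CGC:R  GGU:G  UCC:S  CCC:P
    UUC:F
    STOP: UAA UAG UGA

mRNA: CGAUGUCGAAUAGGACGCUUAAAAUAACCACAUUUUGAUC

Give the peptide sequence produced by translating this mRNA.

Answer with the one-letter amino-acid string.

start AUG at pos 2
pos 2: AUG -> M; peptide=M
pos 5: UCG -> S; peptide=MS
pos 8: AAU -> N; peptide=MSN
pos 11: AGG -> R; peptide=MSNR
pos 14: ACG -> T; peptide=MSNRT
pos 17: CUU -> L; peptide=MSNRTL
pos 20: AAA -> K; peptide=MSNRTLK
pos 23: AUA -> I; peptide=MSNRTLKI
pos 26: ACC -> T; peptide=MSNRTLKIT
pos 29: ACA -> T; peptide=MSNRTLKITT
pos 32: UUU -> F; peptide=MSNRTLKITTF
pos 35: UGA -> STOP

Answer: MSNRTLKITTF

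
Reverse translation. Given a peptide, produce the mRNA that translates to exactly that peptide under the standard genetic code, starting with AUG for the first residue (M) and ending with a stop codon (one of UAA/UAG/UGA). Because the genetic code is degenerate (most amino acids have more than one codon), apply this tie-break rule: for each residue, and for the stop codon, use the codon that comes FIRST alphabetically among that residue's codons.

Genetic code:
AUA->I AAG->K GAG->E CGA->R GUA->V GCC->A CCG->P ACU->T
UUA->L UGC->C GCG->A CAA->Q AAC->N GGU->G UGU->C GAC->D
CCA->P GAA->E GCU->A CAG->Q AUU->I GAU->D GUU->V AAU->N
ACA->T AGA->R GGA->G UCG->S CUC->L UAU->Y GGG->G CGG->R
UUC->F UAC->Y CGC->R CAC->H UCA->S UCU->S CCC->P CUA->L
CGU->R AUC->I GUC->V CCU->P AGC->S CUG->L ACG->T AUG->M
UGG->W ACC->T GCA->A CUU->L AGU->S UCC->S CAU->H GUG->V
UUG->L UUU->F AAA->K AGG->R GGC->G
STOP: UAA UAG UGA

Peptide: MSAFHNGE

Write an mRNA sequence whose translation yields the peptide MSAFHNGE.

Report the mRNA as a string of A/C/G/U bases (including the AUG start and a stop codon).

Answer: mRNA: AUGAGCGCAUUCCACAACGGAGAAUAA

Derivation:
residue 1: M -> AUG (start codon)
residue 2: S codons sorted = AGC,AGU,UCA,UCC,UCG,UCU -> pick first = AGC
residue 3: A codons sorted = GCA,GCC,GCG,GCU -> pick first = GCA
residue 4: F codons sorted = UUC,UUU -> pick first = UUC
residue 5: H codons sorted = CAC,CAU -> pick first = CAC
residue 6: N codons sorted = AAC,AAU -> pick first = AAC
residue 7: G codons sorted = GGA,GGC,GGG,GGU -> pick first = GGA
residue 8: E codons sorted = GAA,GAG -> pick first = GAA
terminator: stop codons sorted = UAA,UAG,UGA -> pick first = UAA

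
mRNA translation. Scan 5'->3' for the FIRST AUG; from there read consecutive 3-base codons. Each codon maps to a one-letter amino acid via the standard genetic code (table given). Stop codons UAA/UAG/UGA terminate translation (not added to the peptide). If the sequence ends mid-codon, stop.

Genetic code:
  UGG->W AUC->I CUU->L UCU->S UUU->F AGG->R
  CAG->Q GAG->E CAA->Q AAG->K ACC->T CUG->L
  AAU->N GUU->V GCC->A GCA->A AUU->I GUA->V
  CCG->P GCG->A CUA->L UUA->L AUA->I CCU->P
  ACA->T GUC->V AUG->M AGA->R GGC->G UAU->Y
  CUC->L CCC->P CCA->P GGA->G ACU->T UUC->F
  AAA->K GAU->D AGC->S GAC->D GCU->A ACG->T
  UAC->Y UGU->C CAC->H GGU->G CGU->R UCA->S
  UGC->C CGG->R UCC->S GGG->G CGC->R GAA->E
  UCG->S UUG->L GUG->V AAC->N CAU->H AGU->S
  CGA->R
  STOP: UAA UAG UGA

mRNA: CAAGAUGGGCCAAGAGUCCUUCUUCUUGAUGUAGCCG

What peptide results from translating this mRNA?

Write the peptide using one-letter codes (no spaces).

start AUG at pos 4
pos 4: AUG -> M; peptide=M
pos 7: GGC -> G; peptide=MG
pos 10: CAA -> Q; peptide=MGQ
pos 13: GAG -> E; peptide=MGQE
pos 16: UCC -> S; peptide=MGQES
pos 19: UUC -> F; peptide=MGQESF
pos 22: UUC -> F; peptide=MGQESFF
pos 25: UUG -> L; peptide=MGQESFFL
pos 28: AUG -> M; peptide=MGQESFFLM
pos 31: UAG -> STOP

Answer: MGQESFFLM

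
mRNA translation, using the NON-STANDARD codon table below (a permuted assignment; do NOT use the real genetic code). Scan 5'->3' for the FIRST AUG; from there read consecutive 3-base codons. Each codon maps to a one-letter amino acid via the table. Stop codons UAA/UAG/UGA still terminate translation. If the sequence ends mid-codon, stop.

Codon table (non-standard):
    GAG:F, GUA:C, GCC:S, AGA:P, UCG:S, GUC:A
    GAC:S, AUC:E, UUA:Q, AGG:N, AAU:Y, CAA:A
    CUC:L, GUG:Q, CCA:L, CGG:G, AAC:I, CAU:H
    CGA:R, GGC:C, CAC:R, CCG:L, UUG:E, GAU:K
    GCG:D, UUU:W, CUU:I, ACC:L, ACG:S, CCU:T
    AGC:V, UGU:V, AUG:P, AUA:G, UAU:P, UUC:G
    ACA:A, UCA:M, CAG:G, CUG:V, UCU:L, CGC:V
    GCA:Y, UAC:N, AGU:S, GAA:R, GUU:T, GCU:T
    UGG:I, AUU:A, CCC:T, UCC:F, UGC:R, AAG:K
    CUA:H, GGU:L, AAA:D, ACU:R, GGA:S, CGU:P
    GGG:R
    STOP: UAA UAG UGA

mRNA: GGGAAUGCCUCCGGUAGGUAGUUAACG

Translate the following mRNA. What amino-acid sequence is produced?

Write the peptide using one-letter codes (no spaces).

start AUG at pos 4
pos 4: AUG -> P; peptide=P
pos 7: CCU -> T; peptide=PT
pos 10: CCG -> L; peptide=PTL
pos 13: GUA -> C; peptide=PTLC
pos 16: GGU -> L; peptide=PTLCL
pos 19: AGU -> S; peptide=PTLCLS
pos 22: UAA -> STOP

Answer: PTLCLS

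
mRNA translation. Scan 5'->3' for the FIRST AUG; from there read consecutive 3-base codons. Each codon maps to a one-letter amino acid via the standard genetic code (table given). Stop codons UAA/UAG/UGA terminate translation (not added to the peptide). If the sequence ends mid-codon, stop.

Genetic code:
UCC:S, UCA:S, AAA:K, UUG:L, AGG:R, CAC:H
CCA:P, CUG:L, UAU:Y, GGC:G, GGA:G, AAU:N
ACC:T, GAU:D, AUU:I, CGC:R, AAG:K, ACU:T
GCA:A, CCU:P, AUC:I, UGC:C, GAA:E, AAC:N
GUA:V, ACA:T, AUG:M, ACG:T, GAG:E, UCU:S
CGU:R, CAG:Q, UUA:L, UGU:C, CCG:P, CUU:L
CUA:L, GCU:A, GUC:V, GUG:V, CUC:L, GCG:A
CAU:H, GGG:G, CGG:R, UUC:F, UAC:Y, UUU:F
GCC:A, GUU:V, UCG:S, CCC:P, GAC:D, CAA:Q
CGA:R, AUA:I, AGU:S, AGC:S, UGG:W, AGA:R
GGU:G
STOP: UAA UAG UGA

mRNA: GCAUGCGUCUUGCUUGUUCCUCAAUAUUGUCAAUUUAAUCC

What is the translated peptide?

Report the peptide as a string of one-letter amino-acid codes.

Answer: MRLACSSILSI

Derivation:
start AUG at pos 2
pos 2: AUG -> M; peptide=M
pos 5: CGU -> R; peptide=MR
pos 8: CUU -> L; peptide=MRL
pos 11: GCU -> A; peptide=MRLA
pos 14: UGU -> C; peptide=MRLAC
pos 17: UCC -> S; peptide=MRLACS
pos 20: UCA -> S; peptide=MRLACSS
pos 23: AUA -> I; peptide=MRLACSSI
pos 26: UUG -> L; peptide=MRLACSSIL
pos 29: UCA -> S; peptide=MRLACSSILS
pos 32: AUU -> I; peptide=MRLACSSILSI
pos 35: UAA -> STOP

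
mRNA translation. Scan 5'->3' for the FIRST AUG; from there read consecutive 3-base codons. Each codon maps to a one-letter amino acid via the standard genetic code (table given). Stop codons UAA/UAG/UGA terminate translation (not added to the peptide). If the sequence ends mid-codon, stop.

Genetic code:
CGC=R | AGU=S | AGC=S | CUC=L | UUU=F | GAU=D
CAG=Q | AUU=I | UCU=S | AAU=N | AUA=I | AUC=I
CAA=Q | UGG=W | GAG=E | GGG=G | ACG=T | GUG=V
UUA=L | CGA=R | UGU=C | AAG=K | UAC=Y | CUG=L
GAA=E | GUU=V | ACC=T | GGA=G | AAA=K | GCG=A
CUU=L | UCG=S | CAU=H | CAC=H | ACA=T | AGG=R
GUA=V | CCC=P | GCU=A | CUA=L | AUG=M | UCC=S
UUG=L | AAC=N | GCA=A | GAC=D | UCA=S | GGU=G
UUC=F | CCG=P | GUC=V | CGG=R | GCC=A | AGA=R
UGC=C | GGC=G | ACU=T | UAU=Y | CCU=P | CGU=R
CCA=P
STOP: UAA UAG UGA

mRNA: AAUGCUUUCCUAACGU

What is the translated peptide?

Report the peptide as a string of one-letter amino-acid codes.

start AUG at pos 1
pos 1: AUG -> M; peptide=M
pos 4: CUU -> L; peptide=ML
pos 7: UCC -> S; peptide=MLS
pos 10: UAA -> STOP

Answer: MLS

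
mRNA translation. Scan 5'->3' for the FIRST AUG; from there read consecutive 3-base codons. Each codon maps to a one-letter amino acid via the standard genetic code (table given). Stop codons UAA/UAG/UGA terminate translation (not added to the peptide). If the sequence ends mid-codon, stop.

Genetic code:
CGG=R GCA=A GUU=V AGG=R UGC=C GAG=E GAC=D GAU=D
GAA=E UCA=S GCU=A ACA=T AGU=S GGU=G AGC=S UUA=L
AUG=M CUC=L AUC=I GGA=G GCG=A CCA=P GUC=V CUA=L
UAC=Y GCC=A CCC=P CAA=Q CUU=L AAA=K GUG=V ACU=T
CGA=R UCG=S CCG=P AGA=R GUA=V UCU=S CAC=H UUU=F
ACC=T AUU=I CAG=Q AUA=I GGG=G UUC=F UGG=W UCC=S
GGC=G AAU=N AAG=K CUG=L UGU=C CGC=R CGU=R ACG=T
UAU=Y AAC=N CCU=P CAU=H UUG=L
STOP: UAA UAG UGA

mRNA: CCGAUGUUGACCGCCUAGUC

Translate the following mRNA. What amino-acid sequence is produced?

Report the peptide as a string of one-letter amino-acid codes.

start AUG at pos 3
pos 3: AUG -> M; peptide=M
pos 6: UUG -> L; peptide=ML
pos 9: ACC -> T; peptide=MLT
pos 12: GCC -> A; peptide=MLTA
pos 15: UAG -> STOP

Answer: MLTA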